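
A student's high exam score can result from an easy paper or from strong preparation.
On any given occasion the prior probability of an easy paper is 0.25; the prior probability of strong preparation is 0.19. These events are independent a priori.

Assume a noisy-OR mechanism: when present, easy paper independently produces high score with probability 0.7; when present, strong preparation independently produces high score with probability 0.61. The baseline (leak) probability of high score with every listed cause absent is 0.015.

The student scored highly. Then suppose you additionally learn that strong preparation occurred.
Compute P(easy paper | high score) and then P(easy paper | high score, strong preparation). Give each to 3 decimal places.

Under noisy-OR, P(high score | causes) = 1 − (1−0.015)·∏(1−qᵢ) over the active causes.
Sum P(high score|·) weighted by the priors over the 4 (easy paper, strong preparation) configurations:
  P(high score) = 0.015*0.75*0.81 + 0.61585*0.75*0.19 + 0.7045*0.25*0.81 + 0.884755*0.25*0.19
        = 0.009113 + 0.087759 + 0.142661 + 0.042026 = 0.281559
Configurations with easy paper contribute 0.184687, so
  P(easy paper | high score) = 0.184687 / 0.281559 ≈ 0.656

Now also conditioning on strong preparation=true:
Enumerate both values of easy paper and weight by the priors:
  P(high score | strong preparation) = 0.61585·0.75 + 0.884755·0.25
        = 0.461888 + 0.221189 = 0.683077
The terms with easy paper present sum to 0.221189, so
  P(easy paper | high score, strong preparation) = 0.221189 / 0.683077 ≈ 0.324

P(easy paper | high score) ≈ 0.656; P(easy paper | high score, strong preparation) ≈ 0.324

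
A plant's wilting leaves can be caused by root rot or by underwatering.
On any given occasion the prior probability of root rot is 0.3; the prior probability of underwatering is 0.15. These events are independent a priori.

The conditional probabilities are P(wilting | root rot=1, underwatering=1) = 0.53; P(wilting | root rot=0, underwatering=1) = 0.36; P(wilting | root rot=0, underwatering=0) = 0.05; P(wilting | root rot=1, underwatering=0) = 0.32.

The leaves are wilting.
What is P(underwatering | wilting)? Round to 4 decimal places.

Weight on underwatering=true, given the evidence: 0.037800 + 0.023850 = 0.061650
Denominator P(wilting): 0.05×0.7×0.85 + 0.36×0.7×0.15 + 0.32×0.3×0.85 + 0.53×0.3×0.15 = 0.173000
Posterior = 0.061650 / 0.173000 ≈ 0.3564

P(underwatering | wilting) ≈ 0.3564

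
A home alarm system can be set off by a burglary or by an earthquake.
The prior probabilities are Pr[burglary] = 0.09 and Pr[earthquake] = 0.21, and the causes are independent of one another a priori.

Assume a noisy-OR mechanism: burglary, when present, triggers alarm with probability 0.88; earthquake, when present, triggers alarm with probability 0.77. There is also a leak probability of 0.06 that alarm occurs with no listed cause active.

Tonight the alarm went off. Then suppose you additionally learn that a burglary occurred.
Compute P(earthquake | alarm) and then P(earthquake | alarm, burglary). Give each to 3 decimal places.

P(earthquake | alarm) ≈ 0.613; P(earthquake | alarm, burglary) ≈ 0.226

Under noisy-OR, P(alarm | causes) = 1 − (1−0.06)·∏(1−qᵢ) over the active causes.
P(alarm) = 0.06·0.91·0.79 + 0.7838·0.91·0.21 + 0.8872·0.09·0.79 + 0.974056·0.09·0.21 = 0.043134 + 0.149784 + 0.063080 + 0.018410 = 0.274408
Of this, 0.168194 comes from 0.149784 + 0.018410 (the earthquake=true cases).
So P(earthquake | alarm) = 0.168194/0.274408 ≈ 0.613.

Now also conditioning on burglary=true:
Weight on earthquake=true, given the evidence: 0.974056×0.21 = 0.204552
Denominator P(alarm | burglary): 0.8872×0.79 + 0.974056×0.21 = 0.905440
P(earthquake | alarm, burglary) = 0.204552/0.905440 ≈ 0.226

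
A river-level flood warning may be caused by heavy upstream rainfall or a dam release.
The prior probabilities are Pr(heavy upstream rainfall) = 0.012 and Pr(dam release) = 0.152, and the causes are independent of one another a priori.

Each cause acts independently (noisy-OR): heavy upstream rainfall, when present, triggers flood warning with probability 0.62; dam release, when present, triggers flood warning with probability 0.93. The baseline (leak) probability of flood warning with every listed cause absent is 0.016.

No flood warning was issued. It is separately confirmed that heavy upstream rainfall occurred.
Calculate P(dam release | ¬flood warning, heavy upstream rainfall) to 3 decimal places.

Under noisy-OR, P(flood warning | causes) = 1 − (1−0.016)·∏(1−qᵢ) over the active causes.
P(¬flood warning | heavy upstream rainfall) = 0.37392×0.848 + 0.026174×0.152 = 0.317084 + 0.003978 = 0.321062
Restricting to configurations with dam release present: 0.026174×0.152 = 0.003978.
Hence the posterior is 0.003978/0.321062 ≈ 0.012.

P(dam release | ¬flood warning, heavy upstream rainfall) ≈ 0.012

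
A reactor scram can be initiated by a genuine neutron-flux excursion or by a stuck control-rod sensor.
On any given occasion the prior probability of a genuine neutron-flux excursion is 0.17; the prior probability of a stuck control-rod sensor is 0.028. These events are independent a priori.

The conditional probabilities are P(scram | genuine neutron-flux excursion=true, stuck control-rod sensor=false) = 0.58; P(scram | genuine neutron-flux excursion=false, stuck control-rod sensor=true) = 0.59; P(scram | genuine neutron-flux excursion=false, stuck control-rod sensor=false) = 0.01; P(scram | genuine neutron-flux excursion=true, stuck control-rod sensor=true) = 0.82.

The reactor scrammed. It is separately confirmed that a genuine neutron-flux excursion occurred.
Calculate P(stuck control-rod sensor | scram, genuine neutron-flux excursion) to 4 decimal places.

P(scram | genuine neutron-flux excursion) = 0.58×0.972 + 0.82×0.028 = 0.563760 + 0.022960 = 0.586720
The stuck control-rod sensor-present share is 0.82×0.028 = 0.022960.
So P(stuck control-rod sensor | scram, genuine neutron-flux excursion) = 0.022960/0.586720 ≈ 0.0391.

P(stuck control-rod sensor | scram, genuine neutron-flux excursion) ≈ 0.0391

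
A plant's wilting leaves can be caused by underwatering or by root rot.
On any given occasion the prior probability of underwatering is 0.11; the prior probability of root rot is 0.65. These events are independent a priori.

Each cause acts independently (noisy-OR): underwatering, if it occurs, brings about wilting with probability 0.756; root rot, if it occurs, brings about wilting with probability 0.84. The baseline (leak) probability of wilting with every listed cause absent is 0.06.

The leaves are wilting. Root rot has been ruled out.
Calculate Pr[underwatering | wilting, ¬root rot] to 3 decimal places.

Pr[underwatering | wilting, ¬root rot] ≈ 0.614

Under noisy-OR, P(wilting | causes) = 1 − (1−0.06)·∏(1−qᵢ) over the active causes.
Enumerate both values of underwatering and weight by the priors:
  P(wilting | ¬root rot) = 0.06*0.89 + 0.77064*0.11
        = 0.053400 + 0.084770 = 0.138170
The terms with underwatering present sum to 0.084770, so
  P(underwatering | wilting, ¬root rot) = 0.084770 / 0.138170 ≈ 0.614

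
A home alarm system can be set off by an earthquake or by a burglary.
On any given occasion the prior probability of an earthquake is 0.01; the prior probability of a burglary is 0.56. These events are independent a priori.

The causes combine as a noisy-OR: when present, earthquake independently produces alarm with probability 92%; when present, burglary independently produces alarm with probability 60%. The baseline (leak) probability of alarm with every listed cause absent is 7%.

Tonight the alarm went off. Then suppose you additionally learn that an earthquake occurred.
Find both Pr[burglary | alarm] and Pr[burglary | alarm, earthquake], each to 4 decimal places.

Under noisy-OR, P(alarm | causes) = 1 − (1−0.07)·∏(1−qᵢ) over the active causes.
For the numerator, keep only burglary=true terms: 0.348163 + 0.005433 = 0.353596
Normalizer over all consistent configurations: 0.07*0.99*0.44 + 0.628*0.99*0.56 + 0.9256*0.01*0.44 + 0.97024*0.01*0.56 = 0.388161
Posterior = 0.353596 / 0.388161 ≈ 0.9110

Now condition on the additional information:
Sum P(alarm|·) weighted by the priors over both values of burglary:
  P(alarm | earthquake) = 0.9256*0.44 + 0.97024*0.56
        = 0.407264 + 0.543334 = 0.950598
Keeping only the burglary-present terms gives 0.543334, so
  P(burglary | alarm, earthquake) = 0.543334 / 0.950598 ≈ 0.5716

Pr[burglary | alarm] ≈ 0.9110; Pr[burglary | alarm, earthquake] ≈ 0.5716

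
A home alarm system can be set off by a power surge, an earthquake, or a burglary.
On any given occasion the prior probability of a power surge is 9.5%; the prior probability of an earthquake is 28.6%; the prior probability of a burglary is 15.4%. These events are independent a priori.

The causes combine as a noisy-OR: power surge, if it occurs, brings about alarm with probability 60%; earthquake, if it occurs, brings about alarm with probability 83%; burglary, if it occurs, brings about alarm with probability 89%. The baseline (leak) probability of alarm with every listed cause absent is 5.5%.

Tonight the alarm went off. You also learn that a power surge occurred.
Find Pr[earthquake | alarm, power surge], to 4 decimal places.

Pr[earthquake | alarm, power surge] ≈ 0.3596

Under noisy-OR, P(alarm | causes) = 1 − (1−0.055)·∏(1−qᵢ) over the active causes.
Sum P(alarm|·) weighted by the priors over the 4 (earthquake, burglary) configurations:
  P(alarm | power surge) = 0.622×0.714×0.846 + 0.95842×0.714×0.154 + 0.93574×0.286×0.846 + 0.992931×0.286×0.154
        = 0.375715 + 0.105384 + 0.226408 + 0.043733 = 0.751240
Keeping only the earthquake-present terms gives 0.270141, so
  P(earthquake | alarm, power surge) = 0.270141 / 0.751240 ≈ 0.3596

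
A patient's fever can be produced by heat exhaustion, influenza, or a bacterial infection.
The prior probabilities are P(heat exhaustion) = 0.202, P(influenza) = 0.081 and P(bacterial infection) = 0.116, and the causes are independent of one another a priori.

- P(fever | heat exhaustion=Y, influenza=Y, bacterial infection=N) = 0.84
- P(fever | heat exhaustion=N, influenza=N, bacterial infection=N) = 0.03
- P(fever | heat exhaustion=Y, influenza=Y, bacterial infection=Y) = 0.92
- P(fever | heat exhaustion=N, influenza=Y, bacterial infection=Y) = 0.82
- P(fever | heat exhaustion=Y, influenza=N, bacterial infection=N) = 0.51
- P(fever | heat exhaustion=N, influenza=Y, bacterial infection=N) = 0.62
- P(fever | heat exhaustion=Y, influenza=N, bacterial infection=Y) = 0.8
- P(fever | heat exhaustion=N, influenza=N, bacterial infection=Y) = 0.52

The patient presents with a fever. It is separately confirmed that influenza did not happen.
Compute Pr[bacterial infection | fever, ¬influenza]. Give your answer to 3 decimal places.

Pr[bacterial infection | fever, ¬influenza] ≈ 0.373

For the numerator, keep only bacterial infection=true terms: 0.048135 + 0.018746 = 0.066881
Denominator P(fever | ¬influenza): 0.03*0.798*0.884 + 0.52*0.798*0.116 + 0.51*0.202*0.884 + 0.8*0.202*0.116 = 0.179114
P(bacterial infection | fever, ¬influenza) = 0.066881/0.179114 ≈ 0.373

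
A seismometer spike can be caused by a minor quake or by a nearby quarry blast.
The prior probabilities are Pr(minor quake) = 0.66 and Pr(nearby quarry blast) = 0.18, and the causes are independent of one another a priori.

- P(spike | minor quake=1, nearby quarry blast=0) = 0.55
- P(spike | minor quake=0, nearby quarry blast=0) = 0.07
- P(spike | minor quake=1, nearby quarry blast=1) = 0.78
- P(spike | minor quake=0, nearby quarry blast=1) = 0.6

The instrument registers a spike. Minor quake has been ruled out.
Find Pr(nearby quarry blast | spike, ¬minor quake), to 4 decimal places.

Pr(nearby quarry blast | spike, ¬minor quake) ≈ 0.6530

By total probability over both values of nearby quarry blast:
  P(spike | ¬minor quake) = 0.07·0.82 + 0.6·0.18
        = 0.057400 + 0.108000 = 0.165400
The terms with nearby quarry blast present sum to 0.108000, so
  P(nearby quarry blast | spike, ¬minor quake) = 0.108000 / 0.165400 ≈ 0.6530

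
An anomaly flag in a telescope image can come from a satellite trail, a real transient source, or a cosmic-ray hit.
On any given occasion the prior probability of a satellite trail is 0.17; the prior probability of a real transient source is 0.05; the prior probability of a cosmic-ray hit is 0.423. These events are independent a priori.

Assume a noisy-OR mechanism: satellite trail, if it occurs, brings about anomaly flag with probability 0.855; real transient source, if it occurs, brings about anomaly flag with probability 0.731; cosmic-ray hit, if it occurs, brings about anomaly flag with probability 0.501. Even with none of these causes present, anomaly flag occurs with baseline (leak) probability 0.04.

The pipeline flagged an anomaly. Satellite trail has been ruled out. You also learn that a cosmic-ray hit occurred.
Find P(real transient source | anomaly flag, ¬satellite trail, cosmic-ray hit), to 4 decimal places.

P(real transient source | anomaly flag, ¬satellite trail, cosmic-ray hit) ≈ 0.0809

Under noisy-OR, P(anomaly flag | causes) = 1 − (1−0.04)·∏(1−qᵢ) over the active causes.
P(anomaly flag | ¬satellite trail, cosmic-ray hit) = 0.52096×0.95 + 0.871138×0.05 = 0.494912 + 0.043557 = 0.538469
The real transient source-present share is 0.871138×0.05 = 0.043557.
So P(real transient source | anomaly flag, ¬satellite trail, cosmic-ray hit) = 0.043557/0.538469 ≈ 0.0809.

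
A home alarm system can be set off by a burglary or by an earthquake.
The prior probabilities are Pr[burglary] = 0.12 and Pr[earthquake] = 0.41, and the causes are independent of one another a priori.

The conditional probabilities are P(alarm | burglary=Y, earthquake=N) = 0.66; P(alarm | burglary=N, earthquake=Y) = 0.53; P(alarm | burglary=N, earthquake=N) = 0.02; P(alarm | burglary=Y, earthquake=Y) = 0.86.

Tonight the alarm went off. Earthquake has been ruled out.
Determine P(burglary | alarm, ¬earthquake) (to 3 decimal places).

P(burglary | alarm, ¬earthquake) ≈ 0.818

P(alarm | ¬earthquake) = 0.02*0.88 + 0.66*0.12 = 0.017600 + 0.079200 = 0.096800
The burglary-present share is 0.66*0.12 = 0.079200.
Hence the posterior is 0.079200/0.096800 ≈ 0.818.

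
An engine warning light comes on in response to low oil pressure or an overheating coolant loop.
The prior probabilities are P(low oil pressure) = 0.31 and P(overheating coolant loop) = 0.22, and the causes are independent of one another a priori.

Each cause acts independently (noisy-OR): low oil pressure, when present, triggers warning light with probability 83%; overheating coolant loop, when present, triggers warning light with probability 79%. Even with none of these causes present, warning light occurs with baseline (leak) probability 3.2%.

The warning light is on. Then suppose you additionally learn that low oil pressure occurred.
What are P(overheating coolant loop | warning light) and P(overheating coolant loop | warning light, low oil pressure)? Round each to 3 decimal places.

P(overheating coolant loop | warning light) ≈ 0.460; P(overheating coolant loop | warning light, low oil pressure) ≈ 0.246

Under noisy-OR, P(warning light | causes) = 1 − (1−0.032)·∏(1−qᵢ) over the active causes.
By total probability over the 4 (low oil pressure, overheating coolant loop) configurations:
  P(warning light) = 0.032·0.69·0.78 + 0.79672·0.69·0.22 + 0.83544·0.31·0.78 + 0.965442·0.31·0.22
        = 0.017222 + 0.120942 + 0.202009 + 0.065843 = 0.406016
Keeping only the overheating coolant loop-present terms gives 0.186785, so
  P(overheating coolant loop | warning light) = 0.186785 / 0.406016 ≈ 0.460

Now condition on the additional information:
Sum P(warning light|·) weighted by the priors over both values of overheating coolant loop:
  P(warning light | low oil pressure) = 0.83544·0.78 + 0.965442·0.22
        = 0.651643 + 0.212397 = 0.864040
The terms with overheating coolant loop present sum to 0.212397, so
  P(overheating coolant loop | warning light, low oil pressure) = 0.212397 / 0.864040 ≈ 0.246
— low oil pressure explains away the evidence for overheating coolant loop.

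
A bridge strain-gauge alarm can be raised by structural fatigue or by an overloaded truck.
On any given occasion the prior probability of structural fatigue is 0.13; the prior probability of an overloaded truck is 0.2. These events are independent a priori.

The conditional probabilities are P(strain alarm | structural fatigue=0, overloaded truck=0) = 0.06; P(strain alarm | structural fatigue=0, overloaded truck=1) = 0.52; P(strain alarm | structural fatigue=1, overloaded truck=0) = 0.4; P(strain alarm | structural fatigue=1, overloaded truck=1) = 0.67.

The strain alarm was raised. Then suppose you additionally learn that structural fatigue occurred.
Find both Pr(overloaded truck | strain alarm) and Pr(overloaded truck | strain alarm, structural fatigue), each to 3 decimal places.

Pr(overloaded truck | strain alarm) ≈ 0.564; Pr(overloaded truck | strain alarm, structural fatigue) ≈ 0.295

Sum P(strain alarm|·) weighted by the priors over the 4 (structural fatigue, overloaded truck) configurations:
  P(strain alarm) = 0.06×0.87×0.8 + 0.52×0.87×0.2 + 0.4×0.13×0.8 + 0.67×0.13×0.2
        = 0.041760 + 0.090480 + 0.041600 + 0.017420 = 0.191260
Configurations with overloaded truck contribute 0.107900, so
  P(overloaded truck | strain alarm) = 0.107900 / 0.191260 ≈ 0.564

With the extra evidence:
P(strain alarm | structural fatigue) = 0.4×0.8 + 0.67×0.2 = 0.320000 + 0.134000 = 0.454000
Restricting to configurations with overloaded truck present: 0.67×0.2 = 0.134000.
Hence the posterior is 0.134000/0.454000 ≈ 0.295.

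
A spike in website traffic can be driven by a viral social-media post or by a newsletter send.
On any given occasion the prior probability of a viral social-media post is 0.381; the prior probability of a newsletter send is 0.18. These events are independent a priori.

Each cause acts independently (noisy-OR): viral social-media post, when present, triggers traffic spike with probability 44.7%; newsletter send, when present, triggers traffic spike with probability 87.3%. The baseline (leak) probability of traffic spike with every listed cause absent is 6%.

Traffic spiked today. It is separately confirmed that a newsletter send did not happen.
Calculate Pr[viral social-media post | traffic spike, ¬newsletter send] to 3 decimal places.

Pr[viral social-media post | traffic spike, ¬newsletter send] ≈ 0.831

Under noisy-OR, P(traffic spike | causes) = 1 − (1−0.06)·∏(1−qᵢ) over the active causes.
Enumerate both values of viral social-media post and weight by the priors:
  P(traffic spike | ¬newsletter send) = 0.06·0.619 + 0.48018·0.381
        = 0.037140 + 0.182949 = 0.220089
Configurations with viral social-media post contribute 0.182949, so
  P(viral social-media post | traffic spike, ¬newsletter send) = 0.182949 / 0.220089 ≈ 0.831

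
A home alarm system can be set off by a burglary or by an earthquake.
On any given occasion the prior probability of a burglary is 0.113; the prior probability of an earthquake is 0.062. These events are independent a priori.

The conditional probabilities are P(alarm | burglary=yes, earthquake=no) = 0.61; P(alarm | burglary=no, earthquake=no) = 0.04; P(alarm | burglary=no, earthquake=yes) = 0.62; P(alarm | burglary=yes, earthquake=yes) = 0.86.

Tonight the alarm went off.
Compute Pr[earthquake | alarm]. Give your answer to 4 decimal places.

Pr[earthquake | alarm] ≈ 0.2906

P(alarm) = 0.04×0.887×0.938 + 0.62×0.887×0.062 + 0.61×0.113×0.938 + 0.86×0.113×0.062 = 0.033280 + 0.034096 + 0.064656 + 0.006025 = 0.138057
Restricting to configurations with earthquake present: 0.034096 + 0.006025 = 0.040121.
P(earthquake | alarm) = 0.040121 / 0.138057 ≈ 0.2906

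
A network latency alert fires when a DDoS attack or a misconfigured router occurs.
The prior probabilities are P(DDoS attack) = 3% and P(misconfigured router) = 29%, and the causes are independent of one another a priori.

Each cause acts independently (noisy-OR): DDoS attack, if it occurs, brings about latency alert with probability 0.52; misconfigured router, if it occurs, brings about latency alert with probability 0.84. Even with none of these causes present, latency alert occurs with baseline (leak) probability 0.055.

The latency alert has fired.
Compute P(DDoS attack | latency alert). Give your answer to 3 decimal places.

Under noisy-OR, P(latency alert | causes) = 1 − (1−0.055)·∏(1−qᵢ) over the active causes.
P(latency alert) = 0.055×0.97×0.71 + 0.8488×0.97×0.29 + 0.5464×0.03×0.71 + 0.927424×0.03×0.29 = 0.037879 + 0.238767 + 0.011638 + 0.008069 = 0.296353
The DDoS attack-present share is 0.011638 + 0.008069 = 0.019707.
P(DDoS attack | latency alert) = 0.019707 / 0.296353 ≈ 0.066

P(DDoS attack | latency alert) ≈ 0.066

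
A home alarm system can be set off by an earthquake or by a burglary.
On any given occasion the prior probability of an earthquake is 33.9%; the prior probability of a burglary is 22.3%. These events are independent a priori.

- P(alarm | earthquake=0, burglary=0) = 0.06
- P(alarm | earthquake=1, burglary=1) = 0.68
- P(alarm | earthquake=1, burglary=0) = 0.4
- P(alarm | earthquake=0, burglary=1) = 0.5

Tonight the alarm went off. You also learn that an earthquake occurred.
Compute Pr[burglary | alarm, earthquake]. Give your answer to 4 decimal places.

Weight on burglary=true, given the evidence: 0.68*0.223 = 0.151640
The normalizing constant is 0.4*0.777 + 0.68*0.223 = 0.462440
P(burglary | alarm, earthquake) = 0.151640/0.462440 ≈ 0.3279

Pr[burglary | alarm, earthquake] ≈ 0.3279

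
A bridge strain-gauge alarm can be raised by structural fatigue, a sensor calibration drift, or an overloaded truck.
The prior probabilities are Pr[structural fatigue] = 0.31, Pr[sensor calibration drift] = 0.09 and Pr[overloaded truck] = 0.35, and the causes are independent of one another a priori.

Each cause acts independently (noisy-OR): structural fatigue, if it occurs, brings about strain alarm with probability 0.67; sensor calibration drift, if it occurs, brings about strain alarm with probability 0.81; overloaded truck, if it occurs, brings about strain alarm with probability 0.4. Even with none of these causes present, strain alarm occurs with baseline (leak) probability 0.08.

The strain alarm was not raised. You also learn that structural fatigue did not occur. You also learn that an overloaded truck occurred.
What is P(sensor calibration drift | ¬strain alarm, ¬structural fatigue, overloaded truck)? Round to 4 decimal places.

P(sensor calibration drift | ¬strain alarm, ¬structural fatigue, overloaded truck) ≈ 0.0184

Under noisy-OR, P(strain alarm | causes) = 1 − (1−0.08)·∏(1−qᵢ) over the active causes.
Weight on sensor calibration drift=true, given the evidence: 0.10488·0.09 = 0.009439
The normalizing constant is 0.552·0.91 + 0.10488·0.09 = 0.511759
P(sensor calibration drift | ¬strain alarm, ¬structural fatigue, overloaded truck) = 0.009439/0.511759 ≈ 0.0184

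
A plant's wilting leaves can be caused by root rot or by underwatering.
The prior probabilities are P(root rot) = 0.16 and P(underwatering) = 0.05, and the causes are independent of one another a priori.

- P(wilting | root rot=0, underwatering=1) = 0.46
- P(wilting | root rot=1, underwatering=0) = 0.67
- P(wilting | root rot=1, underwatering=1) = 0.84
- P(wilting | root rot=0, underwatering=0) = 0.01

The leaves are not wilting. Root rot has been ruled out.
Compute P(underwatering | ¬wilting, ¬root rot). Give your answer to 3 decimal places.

P(¬wilting | ¬root rot) = 0.99·0.95 + 0.54·0.05 = 0.940500 + 0.027000 = 0.967500
The underwatering-present share is 0.54·0.05 = 0.027000.
So P(underwatering | ¬wilting, ¬root rot) = 0.027000/0.967500 ≈ 0.028.

P(underwatering | ¬wilting, ¬root rot) ≈ 0.028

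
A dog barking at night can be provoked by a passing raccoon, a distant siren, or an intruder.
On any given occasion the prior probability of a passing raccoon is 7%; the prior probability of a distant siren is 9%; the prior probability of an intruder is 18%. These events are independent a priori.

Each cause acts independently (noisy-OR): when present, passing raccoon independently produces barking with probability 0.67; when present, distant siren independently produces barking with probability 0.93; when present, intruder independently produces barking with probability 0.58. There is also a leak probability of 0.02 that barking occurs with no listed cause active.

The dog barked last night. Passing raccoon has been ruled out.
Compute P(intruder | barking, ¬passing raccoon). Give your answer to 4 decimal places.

P(intruder | barking, ¬passing raccoon) ≈ 0.5727

Under noisy-OR, P(barking | causes) = 1 − (1−0.02)·∏(1−qᵢ) over the active causes.
For the numerator, keep only intruder=true terms: 0.096380 + 0.015733 = 0.112113
Denominator P(barking | ¬passing raccoon): 0.02·0.91·0.82 + 0.5884·0.91·0.18 + 0.9314·0.09·0.82 + 0.971188·0.09·0.18 = 0.195774
Posterior = 0.112113 / 0.195774 ≈ 0.5727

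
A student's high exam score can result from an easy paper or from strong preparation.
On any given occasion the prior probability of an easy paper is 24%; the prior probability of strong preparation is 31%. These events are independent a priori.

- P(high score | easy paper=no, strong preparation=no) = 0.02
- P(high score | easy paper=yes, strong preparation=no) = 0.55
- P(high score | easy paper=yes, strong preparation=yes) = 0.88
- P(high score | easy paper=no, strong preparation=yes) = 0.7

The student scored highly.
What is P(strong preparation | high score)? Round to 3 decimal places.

P(strong preparation | high score) ≈ 0.694

P(high score) = 0.02×0.76×0.69 + 0.7×0.76×0.31 + 0.55×0.24×0.69 + 0.88×0.24×0.31 = 0.010488 + 0.164920 + 0.091080 + 0.065472 = 0.331960
Of this, 0.230392 comes from 0.164920 + 0.065472 (the strong preparation=true cases).
Hence the posterior is 0.230392/0.331960 ≈ 0.694.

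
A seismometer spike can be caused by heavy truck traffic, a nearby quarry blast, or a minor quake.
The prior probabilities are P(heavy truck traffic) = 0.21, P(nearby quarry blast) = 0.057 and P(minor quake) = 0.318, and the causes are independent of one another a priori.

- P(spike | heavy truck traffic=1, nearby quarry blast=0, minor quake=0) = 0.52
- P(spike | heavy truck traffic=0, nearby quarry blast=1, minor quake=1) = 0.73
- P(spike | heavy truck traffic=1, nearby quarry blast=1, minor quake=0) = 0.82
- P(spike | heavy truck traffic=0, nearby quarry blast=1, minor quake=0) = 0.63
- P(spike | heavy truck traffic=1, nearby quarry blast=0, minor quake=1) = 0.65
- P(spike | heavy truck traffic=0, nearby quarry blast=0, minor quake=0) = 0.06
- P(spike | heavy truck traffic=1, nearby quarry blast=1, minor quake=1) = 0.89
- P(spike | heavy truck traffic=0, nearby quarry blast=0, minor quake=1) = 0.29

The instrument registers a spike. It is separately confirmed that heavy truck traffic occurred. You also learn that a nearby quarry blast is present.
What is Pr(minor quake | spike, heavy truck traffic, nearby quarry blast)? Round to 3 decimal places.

Pr(minor quake | spike, heavy truck traffic, nearby quarry blast) ≈ 0.336

For the numerator, keep only minor quake=true terms: 0.89×0.318 = 0.283020
The normalizing constant is 0.82×0.682 + 0.89×0.318 = 0.842260
P(minor quake | spike, heavy truck traffic, nearby quarry blast) = 0.283020/0.842260 ≈ 0.336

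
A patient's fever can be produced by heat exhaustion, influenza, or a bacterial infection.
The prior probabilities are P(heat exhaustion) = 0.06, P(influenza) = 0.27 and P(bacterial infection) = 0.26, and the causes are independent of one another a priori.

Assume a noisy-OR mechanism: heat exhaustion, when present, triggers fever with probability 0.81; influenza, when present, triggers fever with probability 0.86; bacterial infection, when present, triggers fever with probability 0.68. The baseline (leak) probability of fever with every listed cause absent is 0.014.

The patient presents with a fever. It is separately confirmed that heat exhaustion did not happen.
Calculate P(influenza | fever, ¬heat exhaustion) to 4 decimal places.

Under noisy-OR, P(fever | causes) = 1 − (1−0.014)·∏(1−qᵢ) over the active causes.
By total probability over the 4 (influenza, bacterial infection) configurations:
  P(fever | ¬heat exhaustion) = 0.014·0.73·0.74 + 0.68448·0.73·0.26 + 0.86196·0.27·0.74 + 0.955827·0.27·0.26
        = 0.007563 + 0.129914 + 0.172220 + 0.067099 = 0.376796
Keeping only the influenza-present terms gives 0.239319, so
  P(influenza | fever, ¬heat exhaustion) = 0.239319 / 0.376796 ≈ 0.6351

P(influenza | fever, ¬heat exhaustion) ≈ 0.6351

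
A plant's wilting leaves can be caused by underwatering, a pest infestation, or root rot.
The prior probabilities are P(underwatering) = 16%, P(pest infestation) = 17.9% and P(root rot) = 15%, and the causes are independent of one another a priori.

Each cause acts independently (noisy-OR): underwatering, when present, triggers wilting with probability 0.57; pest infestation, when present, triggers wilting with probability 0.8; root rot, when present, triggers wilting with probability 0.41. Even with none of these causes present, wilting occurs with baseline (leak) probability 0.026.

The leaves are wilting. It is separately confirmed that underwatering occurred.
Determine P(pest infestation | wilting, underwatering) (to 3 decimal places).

P(pest infestation | wilting, underwatering) ≈ 0.249

Under noisy-OR, P(wilting | causes) = 1 − (1−0.026)·∏(1−qᵢ) over the active causes.
Weight on pest infestation=true, given the evidence: 0.139405 + 0.025523 = 0.164928
The normalizing constant is 0.58118*0.821*0.85 + 0.752896*0.821*0.15 + 0.916236*0.179*0.85 + 0.950579*0.179*0.15 = 0.663223
Posterior = 0.164928 / 0.663223 ≈ 0.249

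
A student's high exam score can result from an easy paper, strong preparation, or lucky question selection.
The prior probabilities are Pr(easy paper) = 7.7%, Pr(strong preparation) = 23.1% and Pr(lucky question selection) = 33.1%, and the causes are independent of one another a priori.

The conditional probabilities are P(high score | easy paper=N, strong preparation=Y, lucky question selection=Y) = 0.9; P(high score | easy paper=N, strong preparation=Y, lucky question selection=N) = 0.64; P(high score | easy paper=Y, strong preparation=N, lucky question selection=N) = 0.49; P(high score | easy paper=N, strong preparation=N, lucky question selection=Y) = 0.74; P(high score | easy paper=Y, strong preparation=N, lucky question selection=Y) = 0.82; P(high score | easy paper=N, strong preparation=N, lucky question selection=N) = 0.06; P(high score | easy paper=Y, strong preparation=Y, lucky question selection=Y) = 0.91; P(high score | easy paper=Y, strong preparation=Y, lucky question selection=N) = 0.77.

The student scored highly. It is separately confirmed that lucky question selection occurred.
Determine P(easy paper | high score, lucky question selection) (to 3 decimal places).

P(easy paper | high score, lucky question selection) ≈ 0.083

Numerator (weight on configurations with easy paper): 0.048555 + 0.016186 = 0.064741
Denominator P(high score | lucky question selection): 0.74·0.923·0.769 + 0.9·0.923·0.231 + 0.82·0.077·0.769 + 0.91·0.077·0.231 = 0.781875
P(easy paper | high score, lucky question selection) = 0.064741/0.781875 ≈ 0.083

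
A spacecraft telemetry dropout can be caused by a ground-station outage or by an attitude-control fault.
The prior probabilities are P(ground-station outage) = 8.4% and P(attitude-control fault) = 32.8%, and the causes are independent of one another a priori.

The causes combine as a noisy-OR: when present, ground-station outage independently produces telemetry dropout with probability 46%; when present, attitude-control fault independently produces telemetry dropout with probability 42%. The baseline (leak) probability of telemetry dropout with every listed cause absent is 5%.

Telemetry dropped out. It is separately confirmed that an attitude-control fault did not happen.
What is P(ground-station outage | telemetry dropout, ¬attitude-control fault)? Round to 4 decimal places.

P(ground-station outage | telemetry dropout, ¬attitude-control fault) ≈ 0.4718

Under noisy-OR, P(telemetry dropout | causes) = 1 − (1−0.05)·∏(1−qᵢ) over the active causes.
For the numerator, keep only ground-station outage=true terms: 0.487×0.084 = 0.040908
Denominator P(telemetry dropout | ¬attitude-control fault): 0.05×0.916 + 0.487×0.084 = 0.086708
P(ground-station outage | telemetry dropout, ¬attitude-control fault) = 0.040908/0.086708 ≈ 0.4718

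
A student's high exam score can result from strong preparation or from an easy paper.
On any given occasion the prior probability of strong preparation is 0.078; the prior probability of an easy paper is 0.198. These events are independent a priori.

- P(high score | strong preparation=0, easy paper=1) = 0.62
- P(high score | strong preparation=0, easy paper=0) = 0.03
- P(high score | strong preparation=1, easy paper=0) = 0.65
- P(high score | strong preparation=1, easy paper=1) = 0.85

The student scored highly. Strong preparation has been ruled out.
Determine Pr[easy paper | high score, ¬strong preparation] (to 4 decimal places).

By total probability over both values of easy paper:
  P(high score | ¬strong preparation) = 0.03*0.802 + 0.62*0.198
        = 0.024060 + 0.122760 = 0.146820
Keeping only the easy paper-present terms gives 0.122760, so
  P(easy paper | high score, ¬strong preparation) = 0.122760 / 0.146820 ≈ 0.8361

Pr[easy paper | high score, ¬strong preparation] ≈ 0.8361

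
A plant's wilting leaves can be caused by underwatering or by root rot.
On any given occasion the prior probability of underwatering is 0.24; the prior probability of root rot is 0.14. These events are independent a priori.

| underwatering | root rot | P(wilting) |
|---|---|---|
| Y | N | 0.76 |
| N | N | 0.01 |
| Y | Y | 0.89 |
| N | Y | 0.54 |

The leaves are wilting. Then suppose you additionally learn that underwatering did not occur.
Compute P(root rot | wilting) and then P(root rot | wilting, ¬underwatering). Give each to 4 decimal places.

P(root rot | wilting) ≈ 0.3484; P(root rot | wilting, ¬underwatering) ≈ 0.8979

P(wilting) = 0.01·0.76·0.86 + 0.54·0.76·0.14 + 0.76·0.24·0.86 + 0.89·0.24·0.14 = 0.006536 + 0.057456 + 0.156864 + 0.029904 = 0.250760
Of this, 0.087360 comes from 0.057456 + 0.029904 (the root rot=true cases).
P(root rot | wilting) = 0.087360 / 0.250760 ≈ 0.3484

With the extra evidence:
For the numerator, keep only root rot=true terms: 0.54·0.14 = 0.075600
The normalizing constant is 0.01·0.86 + 0.54·0.14 = 0.084200
Posterior = 0.075600 / 0.084200 ≈ 0.8979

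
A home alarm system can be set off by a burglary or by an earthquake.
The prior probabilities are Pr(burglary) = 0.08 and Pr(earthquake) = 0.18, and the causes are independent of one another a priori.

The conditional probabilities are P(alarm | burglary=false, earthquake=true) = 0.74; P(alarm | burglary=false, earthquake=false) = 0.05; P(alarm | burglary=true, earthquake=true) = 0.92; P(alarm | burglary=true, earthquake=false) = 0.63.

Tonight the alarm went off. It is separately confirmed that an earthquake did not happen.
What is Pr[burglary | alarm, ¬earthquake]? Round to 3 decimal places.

Pr[burglary | alarm, ¬earthquake] ≈ 0.523

Numerator (weight on configurations with burglary): 0.63×0.08 = 0.050400
Normalizer over all consistent configurations: 0.05×0.92 + 0.63×0.08 = 0.096400
P(burglary | alarm, ¬earthquake) = 0.050400/0.096400 ≈ 0.523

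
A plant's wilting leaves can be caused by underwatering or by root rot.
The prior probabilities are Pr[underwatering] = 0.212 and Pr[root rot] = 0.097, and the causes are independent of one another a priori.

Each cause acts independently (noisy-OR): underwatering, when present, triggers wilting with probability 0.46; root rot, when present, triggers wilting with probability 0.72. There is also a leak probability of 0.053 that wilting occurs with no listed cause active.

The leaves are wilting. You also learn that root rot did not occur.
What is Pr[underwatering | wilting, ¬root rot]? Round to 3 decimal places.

Under noisy-OR, P(wilting | causes) = 1 − (1−0.053)·∏(1−qᵢ) over the active causes.
Enumerate both values of underwatering and weight by the priors:
  P(wilting | ¬root rot) = 0.053·0.788 + 0.48862·0.212
        = 0.041764 + 0.103587 = 0.145351
Keeping only the underwatering-present terms gives 0.103587, so
  P(underwatering | wilting, ¬root rot) = 0.103587 / 0.145351 ≈ 0.713

Pr[underwatering | wilting, ¬root rot] ≈ 0.713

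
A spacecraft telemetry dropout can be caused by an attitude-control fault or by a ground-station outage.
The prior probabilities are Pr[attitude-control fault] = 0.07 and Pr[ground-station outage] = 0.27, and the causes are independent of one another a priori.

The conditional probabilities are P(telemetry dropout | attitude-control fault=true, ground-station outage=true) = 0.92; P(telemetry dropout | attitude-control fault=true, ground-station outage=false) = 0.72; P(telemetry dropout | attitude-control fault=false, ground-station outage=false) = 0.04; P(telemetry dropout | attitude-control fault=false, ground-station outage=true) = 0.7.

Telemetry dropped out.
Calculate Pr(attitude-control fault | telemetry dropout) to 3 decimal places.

Pr(attitude-control fault | telemetry dropout) ≈ 0.211

Sum P(telemetry dropout|·) weighted by the priors over the 4 (attitude-control fault, ground-station outage) configurations:
  P(telemetry dropout) = 0.04*0.93*0.73 + 0.7*0.93*0.27 + 0.72*0.07*0.73 + 0.92*0.07*0.27
        = 0.027156 + 0.175770 + 0.036792 + 0.017388 = 0.257106
Configurations with attitude-control fault contribute 0.054180, so
  P(attitude-control fault | telemetry dropout) = 0.054180 / 0.257106 ≈ 0.211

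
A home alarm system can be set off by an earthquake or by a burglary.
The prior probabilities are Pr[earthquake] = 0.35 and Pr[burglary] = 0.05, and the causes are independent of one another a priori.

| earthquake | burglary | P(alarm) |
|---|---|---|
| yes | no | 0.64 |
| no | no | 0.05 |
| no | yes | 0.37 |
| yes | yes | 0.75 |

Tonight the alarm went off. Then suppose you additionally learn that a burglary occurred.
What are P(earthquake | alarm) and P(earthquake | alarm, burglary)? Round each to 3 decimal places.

P(earthquake | alarm) ≈ 0.840; P(earthquake | alarm, burglary) ≈ 0.522

P(alarm) = 0.05×0.65×0.95 + 0.37×0.65×0.05 + 0.64×0.35×0.95 + 0.75×0.35×0.05 = 0.030875 + 0.012025 + 0.212800 + 0.013125 = 0.268825
Of this, 0.225925 comes from 0.212800 + 0.013125 (the earthquake=true cases).
P(earthquake | alarm) = 0.225925 / 0.268825 ≈ 0.840

Now also conditioning on burglary=true:
Sum P(alarm|·) weighted by the priors over both values of earthquake:
  P(alarm | burglary) = 0.37*0.65 + 0.75*0.35
        = 0.240500 + 0.262500 = 0.503000
The terms with earthquake present sum to 0.262500, so
  P(earthquake | alarm, burglary) = 0.262500 / 0.503000 ≈ 0.522
Conditioning on burglary lowers the posterior on earthquake: the classic explaining-away effect in a common-effect structure.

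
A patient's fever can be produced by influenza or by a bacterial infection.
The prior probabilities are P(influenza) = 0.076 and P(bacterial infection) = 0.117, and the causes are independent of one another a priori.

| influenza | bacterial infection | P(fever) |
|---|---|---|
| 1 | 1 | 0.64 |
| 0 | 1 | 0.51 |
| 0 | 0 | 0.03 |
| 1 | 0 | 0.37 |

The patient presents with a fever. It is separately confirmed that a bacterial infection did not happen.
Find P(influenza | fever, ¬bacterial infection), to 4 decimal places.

P(fever | ¬bacterial infection) = 0.03×0.924 + 0.37×0.076 = 0.027720 + 0.028120 = 0.055840
The influenza-present share is 0.37×0.076 = 0.028120.
Hence the posterior is 0.028120/0.055840 ≈ 0.5036.

P(influenza | fever, ¬bacterial infection) ≈ 0.5036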